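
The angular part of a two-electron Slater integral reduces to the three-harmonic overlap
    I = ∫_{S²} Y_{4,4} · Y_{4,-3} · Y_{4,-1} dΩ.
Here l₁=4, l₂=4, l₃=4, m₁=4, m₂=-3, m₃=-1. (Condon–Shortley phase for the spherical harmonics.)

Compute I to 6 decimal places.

-0.168431

Checks pass: Σm=0; 12 even; l₃=4∈[0,8].
(2·4+1)(2·4+1)(2·4+1) = 729
Δ: 4! 4! 4! / 13! → 1/450450
sum: t=0:+1/13824 t=1:−1/216 t=2:+1/64 t=3:−1/216 t=4:+1/13824 = 5/768
3j²(4 4 4; 0 0 0) = Δ·Π!·Σ² = 18/1001  (sign +1)
sum: t=0:+1/3456 = 1/3456
3j²(4 4 4; 4 -3 -1) = Δ·Π!·Σ² = 35/1287  (sign -1)
combine: 4πI² = 729·18/1001·35/1287 = 7290/20449
take √, sign -1: I = -0.16843130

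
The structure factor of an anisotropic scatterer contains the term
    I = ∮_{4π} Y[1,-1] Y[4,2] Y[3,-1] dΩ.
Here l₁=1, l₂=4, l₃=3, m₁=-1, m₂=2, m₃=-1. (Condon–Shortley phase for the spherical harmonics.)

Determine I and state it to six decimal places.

0.238414

Rules hold: Σm=0, L=8 even, 3≤3≤5.
N = 3·9·7 = 189
Δ = 2!·0!·6!/9! = 1/252
Racah Σ t=1..1: t=1:−1/36 = -1/36
⇒ 3j(1 4 3; 0 0 0)² = 4/63, sgn +1
Racah Σ t=2..2: t=2:+1/96 = 1/96
⇒ 3j(1 4 3; -1 2 -1)² = 5/84, sgn +1
4πI² = N·(3j₀)²·(3jₘ)² = 5/7
I = +1·√(0.714286/4π) = 0.23841361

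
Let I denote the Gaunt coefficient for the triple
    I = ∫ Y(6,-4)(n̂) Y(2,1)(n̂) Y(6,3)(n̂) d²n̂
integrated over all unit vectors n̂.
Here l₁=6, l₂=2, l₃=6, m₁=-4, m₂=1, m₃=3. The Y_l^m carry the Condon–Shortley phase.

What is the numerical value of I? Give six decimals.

0.179515

Checks pass: Σm=0; 14 even; l₃=6∈[4,8].
(2·6+1)(2·2+1)(2·6+1) = 845
Δ: 2! 10! 2! / 15! → 1/90090
sum: t=0:+1/69120 t=1:−1/14400 t=2:+1/69120 = -7/172800
3j²(6 2 6; 0 0 0) = Δ·Π!·Σ² = 14/715  (sign -1)
sum: t=1:−1/725760 t=2:+1/161280 = 1/207360
3j²(6 2 6; -4 1 3) = Δ·Π!·Σ² = 7/286  (sign -1)
combine: 4πI² = 845·14/715·7/286 = 49/121
take √, sign +1: I = 0.17951487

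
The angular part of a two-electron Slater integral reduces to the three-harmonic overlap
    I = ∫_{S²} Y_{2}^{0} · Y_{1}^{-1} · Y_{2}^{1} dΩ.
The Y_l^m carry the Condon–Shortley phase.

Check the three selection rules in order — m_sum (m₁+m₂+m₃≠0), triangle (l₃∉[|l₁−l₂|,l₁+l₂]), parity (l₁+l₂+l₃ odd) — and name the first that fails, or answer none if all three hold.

parity

m₁+m₂+m₃ = 0 − 1 + 1 = 0  ✓
triangle: |2−1|=1 ≤ l₃=2 ≤ 2+1=3  ✓
parity: l₁+l₂+l₃ = 5 is odd  ✗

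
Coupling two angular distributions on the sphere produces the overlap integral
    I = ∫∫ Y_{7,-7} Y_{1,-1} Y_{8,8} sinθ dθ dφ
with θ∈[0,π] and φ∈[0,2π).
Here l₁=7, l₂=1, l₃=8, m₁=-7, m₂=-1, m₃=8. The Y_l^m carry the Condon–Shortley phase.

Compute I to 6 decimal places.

0.335179

m-sum 0 ✓  L=16 even ✓  6≤8≤8 ✓
Π(2lᵢ+1) = 15×3×17 = 765
triangle coeff Δ(7,1,8) = 1/2040
Σ_t [0,0]: t=0:+1/25401600 = 1/25401600
(3j)²=8/255 [(7 1 8; 0 0 0)], sign=+1
Σ_t [0,0]: t=0:+1/174356582400 = 1/174356582400
(3j)²=1/17 [(7 1 8; -7 -1 8)], sign=+1
⇒ 4πI² = 24/17
I = (+1)√(24/17/(4π)) = 0.33517856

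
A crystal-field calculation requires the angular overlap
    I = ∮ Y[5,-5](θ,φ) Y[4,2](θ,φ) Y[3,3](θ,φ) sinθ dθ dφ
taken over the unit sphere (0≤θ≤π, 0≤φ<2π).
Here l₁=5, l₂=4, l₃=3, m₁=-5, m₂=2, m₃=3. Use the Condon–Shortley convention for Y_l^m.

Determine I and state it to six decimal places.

Checks pass: Σm=0; 12 even; l₃=3∈[1,9].
(2·5+1)(2·4+1)(2·3+1) = 693
Δ: 6! 4! 2! / 13! → 1/180180
sum: t=2:+1/576 t=3:−1/144 t=4:+1/576 = -1/288
3j²(5 4 3; 0 0 0) = Δ·Π!·Σ² = 20/1001  (sign +1)
sum: t=6:+1/34560 = 1/34560
3j²(5 4 3; -5 2 3) = Δ·Π!·Σ² = 5/286  (sign +1)
combine: 4πI² = 693·20/1001·5/286 = 450/1859
take √, sign +1: I = 0.13879110

0.138791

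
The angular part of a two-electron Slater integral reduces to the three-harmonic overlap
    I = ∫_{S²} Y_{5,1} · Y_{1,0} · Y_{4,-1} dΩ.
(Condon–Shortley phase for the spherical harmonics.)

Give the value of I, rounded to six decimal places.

-0.240571

Checks pass: Σm=0; 10 even; l₃=4∈[4,6].
(2·5+1)(2·1+1)(2·4+1) = 297
Δ: 2! 8! 0! / 11! → 1/495
sum: t=1:−1/576 = -1/576
3j²(5 1 4; 0 0 0) = Δ·Π!·Σ² = 5/99  (sign -1)
sum: t=1:−1/720 = -1/720
3j²(5 1 4; 1 0 -1) = Δ·Π!·Σ² = 8/165  (sign +1)
combine: 4πI² = 297·5/99·8/165 = 8/11
take √, sign -1: I = -0.24057125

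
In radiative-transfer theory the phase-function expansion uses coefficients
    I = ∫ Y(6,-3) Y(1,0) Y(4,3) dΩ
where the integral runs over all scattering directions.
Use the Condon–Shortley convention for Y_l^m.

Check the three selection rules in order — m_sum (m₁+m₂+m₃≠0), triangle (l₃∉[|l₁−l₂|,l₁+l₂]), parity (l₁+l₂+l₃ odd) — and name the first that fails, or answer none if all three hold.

triangle

azimuthal sum: -3 + 0 + 3 = 0  ✓
5 ≤ 4 ≤ 7 (triangle on l)  ✗
L = 6 + 1 + 4 = 11 (odd)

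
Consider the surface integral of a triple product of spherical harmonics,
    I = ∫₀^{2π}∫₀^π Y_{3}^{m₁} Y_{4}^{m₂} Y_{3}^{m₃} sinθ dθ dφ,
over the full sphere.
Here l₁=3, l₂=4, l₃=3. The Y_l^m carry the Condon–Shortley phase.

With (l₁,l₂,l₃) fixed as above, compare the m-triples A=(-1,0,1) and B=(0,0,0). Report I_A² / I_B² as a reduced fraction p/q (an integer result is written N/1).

1/36

Same 3,4,3: normalisation and zero-m 3j drop out of the ratio.
A: Δ: 4! 2! 4! / 11! → 1/34650; sum: t=2:+1/32 t=3:−1/36 t=4:+1/1152 = 5/1152; 3j²(3 4 3; -1 0 1) = Δ·Π!·Σ² = 1/1386  (sign +1)
B: Δ: 4! 2! 4! / 11! → 1/34650; sum: t=1:−1/72 t=2:+1/16 t=3:−1/72 = 5/144; 3j²(3 4 3; 0 0 0) = Δ·Π!·Σ² = 2/77  (sign -1)
I_A²/I_B² = (1/1386)/(2/77) = 1/36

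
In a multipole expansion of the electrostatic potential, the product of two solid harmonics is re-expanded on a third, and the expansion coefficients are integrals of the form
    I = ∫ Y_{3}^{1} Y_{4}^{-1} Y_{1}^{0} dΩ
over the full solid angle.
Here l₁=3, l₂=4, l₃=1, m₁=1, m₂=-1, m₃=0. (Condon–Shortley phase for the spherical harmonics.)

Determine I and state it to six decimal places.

-0.238414

Rules hold: Σm=0, L=8 even, 1≤1≤7.
N = 7·9·3 = 189
Δ = 6!·0!·2!/9! = 1/252
Racah Σ t=3..3: t=3:−1/36 = -1/36
⇒ 3j(3 4 1; 0 0 0)² = 4/63, sgn +1
Racah Σ t=2..2: t=2:+1/48 = 1/48
⇒ 3j(3 4 1; 1 -1 0)² = 5/84, sgn -1
4πI² = N·(3j₀)²·(3jₘ)² = 5/7
I = -1·√(0.714286/4π) = -0.23841361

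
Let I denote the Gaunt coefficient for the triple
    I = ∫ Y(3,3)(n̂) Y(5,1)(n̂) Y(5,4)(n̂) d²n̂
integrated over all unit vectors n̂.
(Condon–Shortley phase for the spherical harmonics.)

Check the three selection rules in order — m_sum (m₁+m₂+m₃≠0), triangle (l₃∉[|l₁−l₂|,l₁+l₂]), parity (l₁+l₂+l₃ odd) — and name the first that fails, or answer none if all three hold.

m_sum

m₁+m₂+m₃ = 3 + 1 + 4 = 8  ✗
triangle: |3−5|=2 ≤ l₃=5 ≤ 3+5=8
parity: l₁+l₂+l₃ = 13 is odd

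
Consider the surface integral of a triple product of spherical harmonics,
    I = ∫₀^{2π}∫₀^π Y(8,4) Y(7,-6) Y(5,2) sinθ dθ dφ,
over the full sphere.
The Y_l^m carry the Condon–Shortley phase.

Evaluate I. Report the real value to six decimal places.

0.151793

Rules hold: Σm=0, L=20 even, 1≤5≤15.
N = 17·15·11 = 2805
Δ = 10!·6!·4!/21! = 1/814773960
Racah Σ t=3..7: t=3:−1/87091200 t=4:+1/4976640 t=5:−1/2073600 t=6:+1/4976640 t=7:−1/87091200 = -1/9676800
⇒ 3j(8 7 5; 0 0 0)² = 360/46189, sgn +1
Racah Σ t=0..1: t=0:+1/1045094400 t=1:−1/313528320 = -1/447897600
⇒ 3j(8 7 5; 4 -6 2)² = 77/5814, sgn +1
4πI² = N·(3j₀)²·(3jₘ)² = 23100/79781
I = +1·√(0.289543/4π) = 0.15179285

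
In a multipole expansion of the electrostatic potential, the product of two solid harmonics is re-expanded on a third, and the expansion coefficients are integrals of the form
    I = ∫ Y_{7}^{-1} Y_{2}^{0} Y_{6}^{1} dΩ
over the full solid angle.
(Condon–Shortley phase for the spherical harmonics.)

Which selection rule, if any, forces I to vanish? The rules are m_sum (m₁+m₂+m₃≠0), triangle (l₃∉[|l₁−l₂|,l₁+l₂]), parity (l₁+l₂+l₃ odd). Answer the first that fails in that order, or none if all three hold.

azimuthal sum: -1 + 0 + 1 = 0  ✓
5 ≤ 6 ≤ 9 (triangle on l)  ✓
L = 7 + 2 + 6 = 15 (odd)  ✗

parity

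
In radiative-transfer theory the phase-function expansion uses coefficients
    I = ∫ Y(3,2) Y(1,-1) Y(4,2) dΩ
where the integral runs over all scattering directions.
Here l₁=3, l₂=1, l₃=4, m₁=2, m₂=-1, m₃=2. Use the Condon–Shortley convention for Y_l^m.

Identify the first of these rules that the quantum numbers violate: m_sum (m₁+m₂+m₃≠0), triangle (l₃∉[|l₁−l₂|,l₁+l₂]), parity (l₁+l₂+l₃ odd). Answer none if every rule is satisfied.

azimuthal sum: 2 − 1 + 2 = 3  ✗
2 ≤ 4 ≤ 4 (triangle on l)
L = 3 + 1 + 4 = 8 (even)

m_sum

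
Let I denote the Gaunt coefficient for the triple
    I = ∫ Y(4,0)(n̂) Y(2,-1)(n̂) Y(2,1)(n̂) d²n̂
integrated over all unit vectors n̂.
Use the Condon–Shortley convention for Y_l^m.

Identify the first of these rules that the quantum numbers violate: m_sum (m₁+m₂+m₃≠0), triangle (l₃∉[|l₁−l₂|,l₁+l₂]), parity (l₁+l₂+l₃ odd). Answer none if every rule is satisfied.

none

Σmᵢ = 0  ✓
l₃∈[|l₁−l₂|,l₁+l₂]=[2,6], have l₃=2  ✓
Σlᵢ = 8 ⇒ even  ✓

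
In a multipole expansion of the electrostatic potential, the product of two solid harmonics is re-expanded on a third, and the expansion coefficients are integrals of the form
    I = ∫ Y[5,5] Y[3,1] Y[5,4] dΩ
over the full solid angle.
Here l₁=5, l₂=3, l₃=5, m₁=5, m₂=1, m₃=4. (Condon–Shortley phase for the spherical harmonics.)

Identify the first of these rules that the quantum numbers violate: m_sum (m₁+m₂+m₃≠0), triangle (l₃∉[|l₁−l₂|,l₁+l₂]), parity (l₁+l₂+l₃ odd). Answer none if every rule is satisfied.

m_sum

Σmᵢ = 10  ✗
l₃∈[|l₁−l₂|,l₁+l₂]=[2,8], have l₃=5
Σlᵢ = 13 ⇒ odd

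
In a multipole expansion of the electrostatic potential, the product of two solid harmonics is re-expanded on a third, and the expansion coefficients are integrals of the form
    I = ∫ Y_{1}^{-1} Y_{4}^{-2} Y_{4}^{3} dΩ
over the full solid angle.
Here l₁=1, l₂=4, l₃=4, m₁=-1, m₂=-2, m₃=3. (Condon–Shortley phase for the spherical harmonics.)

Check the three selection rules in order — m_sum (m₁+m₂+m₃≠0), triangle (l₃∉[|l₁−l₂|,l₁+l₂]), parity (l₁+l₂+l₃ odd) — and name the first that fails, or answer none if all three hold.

parity

m₁+m₂+m₃ = -1 − 2 + 3 = 0  ✓
triangle: |1−4|=3 ≤ l₃=4 ≤ 1+4=5  ✓
parity: l₁+l₂+l₃ = 9 is odd  ✗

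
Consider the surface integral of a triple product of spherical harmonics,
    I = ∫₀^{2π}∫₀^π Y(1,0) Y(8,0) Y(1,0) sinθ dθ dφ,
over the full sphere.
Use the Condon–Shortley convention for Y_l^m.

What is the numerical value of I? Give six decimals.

l₃=1 ∉ [7,9] — triangle fails ⇒ I = 0

0.000000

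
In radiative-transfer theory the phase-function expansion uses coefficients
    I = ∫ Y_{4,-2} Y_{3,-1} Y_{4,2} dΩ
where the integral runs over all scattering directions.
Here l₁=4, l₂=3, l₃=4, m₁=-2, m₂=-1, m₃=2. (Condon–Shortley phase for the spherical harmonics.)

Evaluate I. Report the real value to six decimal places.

Σmᵢ = -1 ≠ 0, so the φ-integral vanishes; I = 0

0.000000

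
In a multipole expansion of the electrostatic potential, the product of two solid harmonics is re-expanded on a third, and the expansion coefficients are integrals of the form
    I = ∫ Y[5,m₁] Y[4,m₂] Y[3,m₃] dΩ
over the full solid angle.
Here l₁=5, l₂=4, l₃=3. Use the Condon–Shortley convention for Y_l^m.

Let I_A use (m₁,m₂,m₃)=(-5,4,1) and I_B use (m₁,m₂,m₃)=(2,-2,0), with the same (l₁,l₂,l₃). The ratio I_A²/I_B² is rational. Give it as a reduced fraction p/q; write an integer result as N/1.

Same 5,4,3: normalisation and zero-m 3j drop out of the ratio.
A: Δ: 6! 4! 2! / 13! → 1/180180; sum: t=6:+1/34560 = 1/34560; 3j²(5 4 3; -5 4 1) = Δ·Π!·Σ² = 14/429  (sign +1)
B: Δ: 6! 4! 2! / 13! → 1/180180; sum: t=0:+1/8640 t=1:−1/480 t=2:+1/576 = -1/4320; 3j²(5 4 3; 2 -2 0) = Δ·Π!·Σ² = 1/2145  (sign +1)
I_A²/I_B² = (14/429)/(1/2145) = 70/1

70/1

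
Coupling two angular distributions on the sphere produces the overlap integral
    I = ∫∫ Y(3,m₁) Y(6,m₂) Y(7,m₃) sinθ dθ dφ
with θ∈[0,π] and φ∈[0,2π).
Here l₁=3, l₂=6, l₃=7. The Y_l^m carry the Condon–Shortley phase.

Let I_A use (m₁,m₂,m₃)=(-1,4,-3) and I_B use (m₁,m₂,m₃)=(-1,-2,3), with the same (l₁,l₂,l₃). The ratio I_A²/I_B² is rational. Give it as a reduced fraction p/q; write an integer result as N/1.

Shared (l₁,l₂,l₃)=(3,6,7): N and (l;000)² cancel in I_A²/I_B².
A: Δ = 2!·4!·10!/17! = 1/2042040; Racah Σ t=0..2: t=0:+1/174182400 t=1:−1/2177280 t=2:+1/645120 = 191/174182400; ⇒ 3j(3 6 7; -1 4 -3)² = 36481/2042040, sgn +1
B: Δ = 2!·4!·10!/17! = 1/2042040; Racah Σ t=0..2: t=0:+1/829440 t=1:−1/181440 t=2:+1/645120 = -1/362880; ⇒ 3j(3 6 7; -1 -2 3)² = 256/17017, sgn -1
I_A²/I_B² = (36481/2042040)/(256/17017) = 36481/30720

36481/30720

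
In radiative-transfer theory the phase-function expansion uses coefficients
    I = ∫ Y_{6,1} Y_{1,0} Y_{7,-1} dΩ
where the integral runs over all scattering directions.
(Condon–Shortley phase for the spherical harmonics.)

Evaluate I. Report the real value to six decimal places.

Rules hold: Σm=0, L=14 even, 5≤7≤7.
N = 13·3·15 = 585
Δ = 0!·12!·2!/15! = 1/1365
Racah Σ t=0..0: t=0:+1/518400 = 1/518400
⇒ 3j(6 1 7; 0 0 0)² = 7/195, sgn -1
Racah Σ t=0..0: t=0:+1/604800 = 1/604800
⇒ 3j(6 1 7; 1 0 -1)² = 16/455, sgn +1
4πI² = N·(3j₀)²·(3jₘ)² = 48/65
I = -1·√(0.738462/4π) = -0.24241473

-0.242415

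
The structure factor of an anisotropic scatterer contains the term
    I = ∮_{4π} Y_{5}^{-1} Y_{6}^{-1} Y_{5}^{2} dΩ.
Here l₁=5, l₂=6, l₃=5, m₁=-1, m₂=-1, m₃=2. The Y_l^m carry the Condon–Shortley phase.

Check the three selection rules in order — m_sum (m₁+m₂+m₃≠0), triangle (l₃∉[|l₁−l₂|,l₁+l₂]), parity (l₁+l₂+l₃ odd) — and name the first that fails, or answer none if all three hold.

Σmᵢ = 0  ✓
l₃∈[|l₁−l₂|,l₁+l₂]=[1,11], have l₃=5  ✓
Σlᵢ = 16 ⇒ even  ✓

none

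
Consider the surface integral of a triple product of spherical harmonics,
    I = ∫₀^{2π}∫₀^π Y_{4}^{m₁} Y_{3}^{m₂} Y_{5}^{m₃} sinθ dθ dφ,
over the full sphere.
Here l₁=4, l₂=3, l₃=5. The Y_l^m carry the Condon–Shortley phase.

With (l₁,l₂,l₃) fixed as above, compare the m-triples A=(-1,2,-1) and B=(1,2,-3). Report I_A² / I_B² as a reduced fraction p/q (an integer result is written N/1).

625/42

l's match ⇒ only the (l;m) 3-j factors differ between A and B.
A: triangle coeff Δ(4,3,5) = 1/180180; Σ_t [1,2]: t=1:−1/1152 t=2:+1/432 = 5/3456; (3j)²=625/36036 [(4 3 5; -1 2 -1)], sign=+1
B: triangle coeff Δ(4,3,5) = 1/180180; Σ_t [1,2]: t=1:−1/1152 t=2:+1/1440 = -1/5760; (3j)²=1/858 [(4 3 5; 1 2 -3)], sign=-1
I_A²/I_B² = (625/36036)/(1/858) = 625/42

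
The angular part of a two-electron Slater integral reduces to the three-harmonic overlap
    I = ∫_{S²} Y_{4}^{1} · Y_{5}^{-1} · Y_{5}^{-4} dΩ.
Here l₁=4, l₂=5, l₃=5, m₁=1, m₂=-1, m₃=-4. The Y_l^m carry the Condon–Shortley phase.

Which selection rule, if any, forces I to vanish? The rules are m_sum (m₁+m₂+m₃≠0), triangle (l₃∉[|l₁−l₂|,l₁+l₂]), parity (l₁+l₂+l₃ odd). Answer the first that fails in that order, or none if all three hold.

Σmᵢ = -4  ✗
l₃∈[|l₁−l₂|,l₁+l₂]=[1,9], have l₃=5
Σlᵢ = 14 ⇒ even

m_sum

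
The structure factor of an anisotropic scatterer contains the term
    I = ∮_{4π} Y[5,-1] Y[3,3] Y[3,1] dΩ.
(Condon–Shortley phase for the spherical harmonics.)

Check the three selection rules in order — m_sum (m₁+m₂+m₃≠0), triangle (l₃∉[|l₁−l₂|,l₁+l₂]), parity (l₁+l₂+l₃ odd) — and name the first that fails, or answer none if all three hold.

m_sum

m₁+m₂+m₃ = -1 + 3 + 1 = 3  ✗
triangle: |5−3|=2 ≤ l₃=3 ≤ 5+3=8
parity: l₁+l₂+l₃ = 11 is odd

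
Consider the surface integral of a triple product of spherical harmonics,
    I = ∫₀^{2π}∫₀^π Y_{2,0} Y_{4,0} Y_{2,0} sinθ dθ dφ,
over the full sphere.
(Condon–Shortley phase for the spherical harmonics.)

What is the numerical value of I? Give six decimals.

m-sum 0 ✓  L=8 even ✓  2≤2≤6 ✓
Π(2lᵢ+1) = 5×9×5 = 225
triangle coeff Δ(2,4,2) = 1/630
Σ_t [2,2]: t=2:+1/16 = 1/16
(3j)²=2/35 [(2 4 2; 0 0 0)], sign=+1
(m-triple is (0,0,0) — same symbol as above.)
⇒ 4πI² = 36/49
I = (+1)√(36/49/(4π)) = 0.24179554

0.241796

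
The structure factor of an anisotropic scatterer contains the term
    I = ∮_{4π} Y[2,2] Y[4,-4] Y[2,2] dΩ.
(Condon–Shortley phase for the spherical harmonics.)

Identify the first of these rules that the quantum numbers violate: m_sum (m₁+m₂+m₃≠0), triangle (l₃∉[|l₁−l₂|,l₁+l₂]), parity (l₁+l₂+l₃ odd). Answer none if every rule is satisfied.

m₁+m₂+m₃ = 2 − 4 + 2 = 0  ✓
triangle: |2−4|=2 ≤ l₃=2 ≤ 2+4=6  ✓
parity: l₁+l₂+l₃ = 8 is even  ✓

none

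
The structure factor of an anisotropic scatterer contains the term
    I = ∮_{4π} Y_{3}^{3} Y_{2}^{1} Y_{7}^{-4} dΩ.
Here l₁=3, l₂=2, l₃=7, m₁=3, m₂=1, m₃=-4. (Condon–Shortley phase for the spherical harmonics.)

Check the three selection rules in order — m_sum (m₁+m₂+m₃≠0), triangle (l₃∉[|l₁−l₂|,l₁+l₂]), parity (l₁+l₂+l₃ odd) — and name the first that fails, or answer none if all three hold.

m₁+m₂+m₃ = 3 + 1 − 4 = 0  ✓
triangle: |3−2|=1 ≤ l₃=7 ≤ 3+2=5  ✗
parity: l₁+l₂+l₃ = 12 is even

triangle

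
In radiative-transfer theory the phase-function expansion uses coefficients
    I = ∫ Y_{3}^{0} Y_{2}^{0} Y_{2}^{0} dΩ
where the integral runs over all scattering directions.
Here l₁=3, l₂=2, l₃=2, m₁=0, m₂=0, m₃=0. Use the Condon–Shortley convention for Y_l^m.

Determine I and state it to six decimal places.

L=7 odd ⇒ parity kills the (l;000) factor ⇒ I = 0

0.000000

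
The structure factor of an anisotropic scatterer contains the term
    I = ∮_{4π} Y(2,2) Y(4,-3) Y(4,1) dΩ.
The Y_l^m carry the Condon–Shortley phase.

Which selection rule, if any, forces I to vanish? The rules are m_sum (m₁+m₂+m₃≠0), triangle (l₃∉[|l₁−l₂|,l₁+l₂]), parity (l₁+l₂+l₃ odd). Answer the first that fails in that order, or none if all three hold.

none

azimuthal sum: 2 − 3 + 1 = 0  ✓
2 ≤ 4 ≤ 6 (triangle on l)  ✓
L = 2 + 4 + 4 = 10 (even)  ✓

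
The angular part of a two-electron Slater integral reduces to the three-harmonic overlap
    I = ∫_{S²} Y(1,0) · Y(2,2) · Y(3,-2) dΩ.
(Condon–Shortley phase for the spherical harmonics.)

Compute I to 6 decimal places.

0.184674

m-sum 0 ✓  L=6 even ✓  1≤3≤3 ✓
Π(2lᵢ+1) = 3×5×7 = 105
triangle coeff Δ(1,2,3) = 1/105
Σ_t [0,0]: t=0:+1/4 = 1/4
(3j)²=3/35 [(1 2 3; 0 0 0)], sign=-1
Σ_t [0,0]: t=0:+1/24 = 1/24
(3j)²=1/21 [(1 2 3; 0 2 -2)], sign=-1
⇒ 4πI² = 3/7
I = (+1)√(3/7/(4π)) = 0.18467439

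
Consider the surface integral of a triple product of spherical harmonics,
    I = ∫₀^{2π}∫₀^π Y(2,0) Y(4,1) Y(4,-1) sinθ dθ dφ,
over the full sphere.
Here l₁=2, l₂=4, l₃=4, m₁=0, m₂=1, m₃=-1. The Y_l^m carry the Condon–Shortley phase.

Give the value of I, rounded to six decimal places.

Rules hold: Σm=0, L=10 even, 2≤4≤6.
N = 5·9·9 = 405
Δ = 2!·2!·6!/11! = 1/13860
Racah Σ t=0..2: t=0:+1/192 t=1:−1/36 t=2:+1/192 = -5/288
⇒ 3j(2 4 4; 0 0 0)² = 20/693, sgn -1
Racah Σ t=0..2: t=0:+1/480 t=1:−1/48 t=2:+1/144 = -17/1440
⇒ 3j(2 4 4; 0 1 -1)² = 289/13860, sgn +1
4πI² = N·(3j₀)²·(3jₘ)² = 1445/5929
I = -1·√(0.243717/4π) = -0.13926381

-0.139264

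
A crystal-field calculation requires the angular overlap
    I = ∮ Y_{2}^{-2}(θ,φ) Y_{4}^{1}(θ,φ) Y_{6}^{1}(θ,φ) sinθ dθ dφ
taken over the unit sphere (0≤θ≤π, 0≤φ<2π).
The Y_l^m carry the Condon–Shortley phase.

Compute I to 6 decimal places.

-0.094091

Rules hold: Σm=0, L=12 even, 2≤6≤6.
N = 5·9·13 = 585
Δ = 0!·4!·8!/13! = 1/6435
Racah Σ t=0..0: t=0:+1/2304 = 1/2304
⇒ 3j(2 4 6; 0 0 0)² = 5/143, sgn +1
Racah Σ t=0..0: t=0:+1/17280 = 1/17280
⇒ 3j(2 4 6; -2 1 1)² = 7/1287, sgn -1
4πI² = N·(3j₀)²·(3jₘ)² = 175/1573
I = -1·√(0.111252/4π) = -0.09409136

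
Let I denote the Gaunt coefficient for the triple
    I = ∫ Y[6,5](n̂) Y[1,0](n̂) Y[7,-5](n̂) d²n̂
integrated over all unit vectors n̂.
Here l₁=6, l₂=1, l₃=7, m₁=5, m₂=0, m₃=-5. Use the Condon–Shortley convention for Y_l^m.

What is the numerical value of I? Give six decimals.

-0.171413

Rules hold: Σm=0, L=14 even, 5≤7≤7.
N = 13·3·15 = 585
Δ = 0!·12!·2!/15! = 1/1365
Racah Σ t=0..0: t=0:+1/518400 = 1/518400
⇒ 3j(6 1 7; 0 0 0)² = 7/195, sgn -1
Racah Σ t=0..0: t=0:+1/39916800 = 1/39916800
⇒ 3j(6 1 7; 5 0 -5)² = 8/455, sgn +1
4πI² = N·(3j₀)²·(3jₘ)² = 24/65
I = -1·√(0.369231/4π) = -0.17141310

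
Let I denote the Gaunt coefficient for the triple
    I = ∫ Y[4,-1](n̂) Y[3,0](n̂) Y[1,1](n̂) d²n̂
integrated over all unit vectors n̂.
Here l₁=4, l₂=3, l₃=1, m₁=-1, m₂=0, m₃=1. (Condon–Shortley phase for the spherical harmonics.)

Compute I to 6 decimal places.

-0.194664

Rules hold: Σm=0, L=8 even, 1≤1≤7.
N = 9·7·3 = 189
Δ = 6!·2!·0!/9! = 1/252
Racah Σ t=3..3: t=3:−1/36 = -1/36
⇒ 3j(4 3 1; 0 0 0)² = 4/63, sgn +1
Racah Σ t=3..3: t=3:−1/72 = -1/72
⇒ 3j(4 3 1; -1 0 1)² = 5/126, sgn -1
4πI² = N·(3j₀)²·(3jₘ)² = 10/21
I = -1·√(0.47619/4π) = -0.19466390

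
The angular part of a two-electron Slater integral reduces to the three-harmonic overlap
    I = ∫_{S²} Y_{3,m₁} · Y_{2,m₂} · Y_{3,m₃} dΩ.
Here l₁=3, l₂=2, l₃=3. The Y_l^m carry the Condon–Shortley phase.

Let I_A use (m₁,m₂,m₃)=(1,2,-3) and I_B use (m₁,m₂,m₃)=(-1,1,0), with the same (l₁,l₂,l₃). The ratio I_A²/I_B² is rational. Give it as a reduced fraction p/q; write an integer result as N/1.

5/1

l's match ⇒ only the (l;m) 3-j factors differ between A and B.
A: triangle coeff Δ(3,2,3) = 1/3780; Σ_t [2,2]: t=2:+1/96 = 1/96; (3j)²=1/42 [(3 2 3; 1 2 -3)], sign=+1
B: triangle coeff Δ(3,2,3) = 1/3780; Σ_t [1,2]: t=1:−1/12 t=2:+1/8 = 1/24; (3j)²=1/210 [(3 2 3; -1 1 0)], sign=-1
I_A²/I_B² = (1/42)/(1/210) = 5/1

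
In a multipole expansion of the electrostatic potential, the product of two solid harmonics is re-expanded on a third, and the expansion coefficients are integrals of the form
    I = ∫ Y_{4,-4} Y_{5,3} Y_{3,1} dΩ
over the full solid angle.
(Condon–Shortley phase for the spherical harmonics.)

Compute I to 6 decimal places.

m-sum 0 ✓  L=12 even ✓  1≤3≤9 ✓
Π(2lᵢ+1) = 9×11×7 = 693
triangle coeff Δ(4,5,3) = 1/180180
Σ_t [2,4]: t=2:+1/576 t=3:−1/144 t=4:+1/576 = -1/288
(3j)²=20/1001 [(4 5 3; 0 0 0)], sign=+1
Σ_t [6,6]: t=6:+1/5760 = 1/5760
(3j)²=56/2145 [(4 5 3; -4 3 1)], sign=+1
⇒ 4πI² = 672/1859
I = (+1)√(672/1859/(4π)) = 0.16960553

0.169606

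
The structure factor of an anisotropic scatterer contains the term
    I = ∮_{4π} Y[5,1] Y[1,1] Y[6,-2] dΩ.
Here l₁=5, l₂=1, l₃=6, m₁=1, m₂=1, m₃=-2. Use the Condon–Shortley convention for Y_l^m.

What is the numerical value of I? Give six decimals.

0.216205

Rules hold: Σm=0, L=12 even, 4≤6≤6.
N = 11·3·13 = 429
Δ = 0!·10!·2!/13! = 1/858
Racah Σ t=0..0: t=0:+1/14400 = 1/14400
⇒ 3j(5 1 6; 0 0 0)² = 6/143, sgn +1
Racah Σ t=0..0: t=0:+1/34560 = 1/34560
⇒ 3j(5 1 6; 1 1 -2)² = 14/429, sgn +1
4πI² = N·(3j₀)²·(3jₘ)² = 84/143
I = +1·√(0.587413/4π) = 0.21620548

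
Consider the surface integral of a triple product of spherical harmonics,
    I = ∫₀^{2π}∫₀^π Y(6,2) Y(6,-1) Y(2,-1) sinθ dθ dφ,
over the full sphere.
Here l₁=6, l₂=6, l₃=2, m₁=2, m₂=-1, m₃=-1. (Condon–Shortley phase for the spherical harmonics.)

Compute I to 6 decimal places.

m-sum 0 ✓  L=14 even ✓  0≤2≤12 ✓
Π(2lᵢ+1) = 13×13×5 = 845
triangle coeff Δ(6,6,2) = 1/90090
Σ_t [4,6]: t=4:+1/69120 t=5:−1/14400 t=6:+1/69120 = -7/172800
(3j)²=14/715 [(6 6 2; 0 0 0)], sign=-1
Σ_t [3,4]: t=3:−1/60480 t=4:+1/34560 = 1/80640
(3j)²=6/1001 [(6 6 2; 2 -1 -1)], sign=-1
⇒ 4πI² = 12/121
I = (+1)√(12/121/(4π)) = 0.08883682

0.088837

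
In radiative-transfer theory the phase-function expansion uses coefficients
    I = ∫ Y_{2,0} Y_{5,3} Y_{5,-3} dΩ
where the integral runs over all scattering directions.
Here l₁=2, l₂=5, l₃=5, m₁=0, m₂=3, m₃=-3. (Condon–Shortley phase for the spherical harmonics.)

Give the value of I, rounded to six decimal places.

Checks pass: Σm=0; 12 even; l₃=5∈[3,7].
(2·2+1)(2·5+1)(2·5+1) = 605
Δ: 2! 2! 8! / 13! → 1/38610
sum: t=0:+1/2880 t=1:−1/576 t=2:+1/2880 = -1/960
3j²(2 5 5; 0 0 0) = Δ·Π!·Σ² = 10/429  (sign +1)
sum: t=0:+1/161280 t=1:−1/5040 t=2:+1/5760 = -1/53760
3j²(2 5 5; 0 3 -3) = Δ·Π!·Σ² = 1/4290  (sign -1)
combine: 4πI² = 605·10/429·1/4290 = 5/1521
take √, sign -1: I = -0.01617393

-0.016174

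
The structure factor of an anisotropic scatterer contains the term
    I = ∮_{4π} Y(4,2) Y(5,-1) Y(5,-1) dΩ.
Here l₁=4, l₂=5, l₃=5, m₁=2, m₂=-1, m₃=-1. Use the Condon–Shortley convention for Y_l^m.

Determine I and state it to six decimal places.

0.137240

Checks pass: Σm=0; 14 even; l₃=5∈[1,9].
(2·4+1)(2·5+1)(2·5+1) = 1089
Δ: 4! 4! 6! / 15! → 1/3153150
sum: t=0:+1/69120 t=1:−1/1728 t=2:+1/576 t=3:−1/1728 t=4:+1/69120 = 7/11520
3j²(4 5 5; 0 0 0) = Δ·Π!·Σ² = 2/143  (sign -1)
sum: t=0:+1/4608 t=1:−1/1296 t=2:+1/4608 = -7/20736
3j²(4 5 5; 2 -1 -1) = Δ·Π!·Σ² = 20/1287  (sign -1)
combine: 4πI² = 1089·2/143·20/1287 = 40/169
take √, sign +1: I = 0.13724032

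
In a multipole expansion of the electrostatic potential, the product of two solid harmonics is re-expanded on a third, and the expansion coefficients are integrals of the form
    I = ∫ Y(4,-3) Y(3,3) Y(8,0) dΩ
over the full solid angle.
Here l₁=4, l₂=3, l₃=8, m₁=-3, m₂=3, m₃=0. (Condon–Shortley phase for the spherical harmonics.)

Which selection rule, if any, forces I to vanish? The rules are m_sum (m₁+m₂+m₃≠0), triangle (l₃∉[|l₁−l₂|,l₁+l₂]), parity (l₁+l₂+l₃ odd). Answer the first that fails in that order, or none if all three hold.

m₁+m₂+m₃ = -3 + 3 + 0 = 0  ✓
triangle: |4−3|=1 ≤ l₃=8 ≤ 4+3=7  ✗
parity: l₁+l₂+l₃ = 15 is odd

triangle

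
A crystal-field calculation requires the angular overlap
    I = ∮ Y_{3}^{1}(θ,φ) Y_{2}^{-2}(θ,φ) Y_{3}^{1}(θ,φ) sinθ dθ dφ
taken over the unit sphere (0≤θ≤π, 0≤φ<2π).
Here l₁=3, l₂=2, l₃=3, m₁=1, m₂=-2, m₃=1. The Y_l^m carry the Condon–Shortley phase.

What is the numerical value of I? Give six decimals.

Checks pass: Σm=0; 8 even; l₃=3∈[1,5].
(2·3+1)(2·2+1)(2·3+1) = 245
Δ: 2! 4! 2! / 9! → 1/3780
sum: t=0:+1/24 t=1:−1/4 t=2:+1/24 = -1/6
3j²(3 2 3; 0 0 0) = Δ·Π!·Σ² = 4/105  (sign +1)
sum: t=0:+1/16 = 1/16
3j²(3 2 3; 1 -2 1) = Δ·Π!·Σ² = 2/35  (sign +1)
combine: 4πI² = 245·4/105·2/35 = 8/15
take √, sign +1: I = 0.20601291

0.206013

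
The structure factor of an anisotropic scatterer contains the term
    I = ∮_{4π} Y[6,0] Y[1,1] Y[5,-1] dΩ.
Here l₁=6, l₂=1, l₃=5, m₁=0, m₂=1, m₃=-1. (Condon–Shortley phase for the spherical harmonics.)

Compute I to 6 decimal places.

m-sum 0 ✓  L=12 even ✓  5≤5≤7 ✓
Π(2lᵢ+1) = 13×3×11 = 429
triangle coeff Δ(6,1,5) = 1/858
Σ_t [1,1]: t=1:−1/14400 = -1/14400
(3j)²=6/143 [(6 1 5; 0 0 0)], sign=+1
Σ_t [2,2]: t=2:+1/34560 = 1/34560
(3j)²=5/286 [(6 1 5; 0 1 -1)], sign=+1
⇒ 4πI² = 45/143
I = (+1)√(45/143/(4π)) = 0.15824621

0.158246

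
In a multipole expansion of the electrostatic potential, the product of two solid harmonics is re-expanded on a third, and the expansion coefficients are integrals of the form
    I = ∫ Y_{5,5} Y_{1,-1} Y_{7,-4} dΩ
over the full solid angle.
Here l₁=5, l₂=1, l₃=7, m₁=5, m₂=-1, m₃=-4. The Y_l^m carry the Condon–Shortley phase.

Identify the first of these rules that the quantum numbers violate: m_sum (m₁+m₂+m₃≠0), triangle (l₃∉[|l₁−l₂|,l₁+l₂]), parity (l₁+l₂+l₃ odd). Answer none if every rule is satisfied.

triangle

azimuthal sum: 5 − 1 − 4 = 0  ✓
4 ≤ 7 ≤ 6 (triangle on l)  ✗
L = 5 + 1 + 7 = 13 (odd)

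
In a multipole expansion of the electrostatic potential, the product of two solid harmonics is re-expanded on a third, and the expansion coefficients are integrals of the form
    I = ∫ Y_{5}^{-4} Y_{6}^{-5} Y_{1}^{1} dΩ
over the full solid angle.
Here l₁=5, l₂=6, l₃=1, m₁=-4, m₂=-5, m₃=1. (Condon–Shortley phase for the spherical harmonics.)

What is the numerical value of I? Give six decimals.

0.000000

m-sum = -4 − 5 + 1 = -8 ≠ 0 ⇒ I = 0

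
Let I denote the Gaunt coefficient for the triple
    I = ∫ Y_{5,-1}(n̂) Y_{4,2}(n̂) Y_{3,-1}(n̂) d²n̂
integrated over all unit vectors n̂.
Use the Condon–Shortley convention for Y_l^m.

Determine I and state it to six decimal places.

Rules hold: Σm=0, L=12 even, 1≤3≤9.
N = 11·9·7 = 693
Δ = 6!·4!·2!/13! = 1/180180
Racah Σ t=2..4: t=2:+1/576 t=3:−1/144 t=4:+1/576 = -1/288
⇒ 3j(5 4 3; 0 0 0)² = 20/1001, sgn +1
Racah Σ t=4..6: t=4:+1/384 t=5:−1/720 t=6:+1/34560 = 43/34560
⇒ 3j(5 4 3; -1 2 -1)² = 1849/180180, sgn +1
4πI² = N·(3j₀)²·(3jₘ)² = 1849/13013
I = +1·√(0.142089/4π) = 0.10633465

0.106335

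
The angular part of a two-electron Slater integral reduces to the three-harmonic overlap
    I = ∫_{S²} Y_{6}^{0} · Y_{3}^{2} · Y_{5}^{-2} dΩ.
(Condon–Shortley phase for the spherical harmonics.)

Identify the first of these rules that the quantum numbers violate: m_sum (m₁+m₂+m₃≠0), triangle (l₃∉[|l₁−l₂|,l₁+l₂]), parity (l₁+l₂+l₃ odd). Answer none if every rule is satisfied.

none

azimuthal sum: 0 + 2 − 2 = 0  ✓
3 ≤ 5 ≤ 9 (triangle on l)  ✓
L = 6 + 3 + 5 = 14 (even)  ✓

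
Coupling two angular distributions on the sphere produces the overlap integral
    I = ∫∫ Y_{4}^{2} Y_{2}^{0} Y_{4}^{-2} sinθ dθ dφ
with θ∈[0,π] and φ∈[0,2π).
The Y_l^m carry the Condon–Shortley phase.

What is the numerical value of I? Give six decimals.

Rules hold: Σm=0, L=10 even, 2≤4≤6.
N = 9·5·9 = 405
Δ = 2!·6!·2!/11! = 1/13860
Racah Σ t=0..2: t=0:+1/192 t=1:−1/36 t=2:+1/192 = -5/288
⇒ 3j(4 2 4; 0 0 0)² = 20/693, sgn -1
Racah Σ t=0..2: t=0:+1/192 t=1:−1/120 t=2:+1/2880 = -1/360
⇒ 3j(4 2 4; 2 0 -2)² = 16/3465, sgn -1
4πI² = N·(3j₀)²·(3jₘ)² = 320/5929
I = +1·√(0.053972/4π) = 0.06553591

0.065536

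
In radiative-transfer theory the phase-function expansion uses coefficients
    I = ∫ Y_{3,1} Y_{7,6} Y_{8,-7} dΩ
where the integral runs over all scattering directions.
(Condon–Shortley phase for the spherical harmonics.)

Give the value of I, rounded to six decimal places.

Rules hold: Σm=0, L=18 even, 4≤8≤10.
N = 7·15·17 = 1785
Δ = 2!·4!·12!/19! = 1/5290740
Racah Σ t=0..2: t=0:+1/7257600 t=1:−1/2073600 t=2:+1/7257600 = -1/4838400
⇒ 3j(3 7 8; 0 0 0)² = 252/20995, sgn -1
Racah Σ t=1..2: t=1:−1/2874009600 t=2:+1/1916006400 = 1/5748019200
⇒ 3j(3 7 8; 1 6 -7)² = 13/5814, sgn -1
4πI² = N·(3j₀)²·(3jₘ)² = 294/6137
I = +1·√(0.0479061/4π) = 0.06174342

0.061743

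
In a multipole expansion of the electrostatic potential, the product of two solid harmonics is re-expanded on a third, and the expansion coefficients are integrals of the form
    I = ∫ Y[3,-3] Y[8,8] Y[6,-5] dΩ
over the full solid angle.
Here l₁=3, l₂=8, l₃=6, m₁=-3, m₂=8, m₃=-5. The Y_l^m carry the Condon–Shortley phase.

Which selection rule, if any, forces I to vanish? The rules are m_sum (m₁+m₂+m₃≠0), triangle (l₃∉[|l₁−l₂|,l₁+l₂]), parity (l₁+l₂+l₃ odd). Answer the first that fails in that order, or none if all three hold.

azimuthal sum: -3 + 8 − 5 = 0  ✓
5 ≤ 6 ≤ 11 (triangle on l)  ✓
L = 3 + 8 + 6 = 17 (odd)  ✗

parity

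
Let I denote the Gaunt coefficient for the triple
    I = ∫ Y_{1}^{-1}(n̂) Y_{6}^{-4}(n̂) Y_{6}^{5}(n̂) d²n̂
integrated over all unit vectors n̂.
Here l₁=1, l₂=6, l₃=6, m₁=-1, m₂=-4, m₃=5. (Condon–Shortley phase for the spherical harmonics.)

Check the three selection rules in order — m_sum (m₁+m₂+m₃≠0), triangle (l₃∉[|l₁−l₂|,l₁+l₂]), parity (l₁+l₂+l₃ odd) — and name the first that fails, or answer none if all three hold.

Σmᵢ = 0  ✓
l₃∈[|l₁−l₂|,l₁+l₂]=[5,7], have l₃=6  ✓
Σlᵢ = 13 ⇒ odd  ✗

parity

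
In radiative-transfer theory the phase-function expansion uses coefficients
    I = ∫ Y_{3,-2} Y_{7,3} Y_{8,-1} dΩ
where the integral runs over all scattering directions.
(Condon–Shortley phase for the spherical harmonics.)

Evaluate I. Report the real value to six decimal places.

0.166232

m-sum 0 ✓  L=18 even ✓  4≤8≤10 ✓
Π(2lᵢ+1) = 7×15×17 = 1785
triangle coeff Δ(3,7,8) = 1/5290740
Σ_t [0,2]: t=0:+1/7257600 t=1:−1/2073600 t=2:+1/7257600 = -1/4838400
(3j)²=252/20995 [(3 7 8; 0 0 0)], sign=-1
Σ_t [1,2]: t=1:−1/52254720 t=2:+1/11612160 = 1/14929920
(3j)²=1225/75582 [(3 7 8; -2 3 -1)], sign=-1
⇒ 4πI² = 360150/1037153
I = (+1)√(360150/1037153/(4π)) = 0.16623228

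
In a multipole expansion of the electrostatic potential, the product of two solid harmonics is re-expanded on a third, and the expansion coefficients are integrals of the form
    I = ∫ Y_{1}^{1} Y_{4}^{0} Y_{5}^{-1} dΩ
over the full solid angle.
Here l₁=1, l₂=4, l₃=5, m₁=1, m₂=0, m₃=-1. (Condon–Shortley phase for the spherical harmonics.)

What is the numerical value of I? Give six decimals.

Rules hold: Σm=0, L=10 even, 3≤5≤5.
N = 3·9·11 = 297
Δ = 0!·2!·8!/11! = 1/495
Racah Σ t=0..0: t=0:+1/576 = 1/576
⇒ 3j(1 4 5; 0 0 0)² = 5/99, sgn -1
Racah Σ t=0..0: t=0:+1/1152 = 1/1152
⇒ 3j(1 4 5; 1 0 -1)² = 1/33, sgn +1
4πI² = N·(3j₀)²·(3jₘ)² = 5/11
I = -1·√(0.454545/4π) = -0.19018827

-0.190188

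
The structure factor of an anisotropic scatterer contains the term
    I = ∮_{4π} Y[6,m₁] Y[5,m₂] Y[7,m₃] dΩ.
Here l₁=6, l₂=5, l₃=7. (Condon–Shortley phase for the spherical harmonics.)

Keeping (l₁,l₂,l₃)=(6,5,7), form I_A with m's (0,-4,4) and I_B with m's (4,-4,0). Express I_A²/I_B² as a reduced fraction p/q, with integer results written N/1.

33/289

l's match ⇒ only the (l;m) 3-j factors differ between A and B.
A: triangle coeff Δ(6,5,7) = 1/174594420; Σ_t [0,1]: t=0:+1/4147200 t=1:−1/3110400 = -1/12441600; (3j)²=7/4199 [(6 5 7; 0 -4 4)], sign=+1
B: triangle coeff Δ(6,5,7) = 1/174594420; Σ_t [0,1]: t=0:+1/4147200 t=1:−1/21772800 = 17/87091200; (3j)²=119/8151 [(6 5 7; 4 -4 0)], sign=-1
I_A²/I_B² = (7/4199)/(119/8151) = 33/289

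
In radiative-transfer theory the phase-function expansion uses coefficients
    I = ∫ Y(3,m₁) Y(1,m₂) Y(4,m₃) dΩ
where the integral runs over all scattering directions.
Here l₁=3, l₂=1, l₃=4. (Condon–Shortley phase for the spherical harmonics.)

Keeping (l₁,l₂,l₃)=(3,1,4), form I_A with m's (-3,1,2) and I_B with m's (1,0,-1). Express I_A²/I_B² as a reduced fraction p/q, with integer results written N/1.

1/15

l's match ⇒ only the (l;m) 3-j factors differ between A and B.
A: triangle coeff Δ(3,1,4) = 1/252; Σ_t [0,0]: t=0:+1/1440 = 1/1440; (3j)²=1/252 [(3 1 4; -3 1 2)], sign=+1
B: triangle coeff Δ(3,1,4) = 1/252; Σ_t [0,0]: t=0:+1/48 = 1/48; (3j)²=5/84 [(3 1 4; 1 0 -1)], sign=-1
I_A²/I_B² = (1/252)/(5/84) = 1/15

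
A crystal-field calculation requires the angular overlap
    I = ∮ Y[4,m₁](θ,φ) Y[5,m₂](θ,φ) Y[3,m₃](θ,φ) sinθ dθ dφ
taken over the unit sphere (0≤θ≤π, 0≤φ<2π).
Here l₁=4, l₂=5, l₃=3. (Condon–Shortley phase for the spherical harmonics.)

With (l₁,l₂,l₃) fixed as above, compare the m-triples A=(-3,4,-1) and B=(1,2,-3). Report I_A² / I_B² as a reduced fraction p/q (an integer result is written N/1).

l's match ⇒ only the (l;m) 3-j factors differ between A and B.
A: triangle coeff Δ(4,5,3) = 1/180180; Σ_t [5,6]: t=5:−1/5760 t=6:+1/4320 = 1/17280; (3j)²=7/4290 [(4 5 3; -3 4 -1)], sign=+1
B: triangle coeff Δ(4,5,3) = 1/180180; Σ_t [3,3]: t=3:−1/1728 = -1/1728; (3j)²=25/858 [(4 5 3; 1 2 -3)], sign=-1
I_A²/I_B² = (7/4290)/(25/858) = 7/125

7/125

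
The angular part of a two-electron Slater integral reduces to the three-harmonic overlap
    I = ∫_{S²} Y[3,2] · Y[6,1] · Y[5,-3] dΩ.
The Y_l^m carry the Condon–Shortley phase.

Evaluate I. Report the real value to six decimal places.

0.166435

Checks pass: Σm=0; 14 even; l₃=5∈[3,9].
(2·3+1)(2·6+1)(2·5+1) = 1001
Δ: 4! 2! 8! / 15! → 1/675675
sum: t=1:−1/8640 t=2:+1/2304 t=3:−1/8640 = 7/34560
3j²(3 6 5; 0 0 0) = Δ·Π!·Σ² = 7/429  (sign -1)
sum: t=0:+1/120960 t=1:−1/17280 = -1/20160
3j²(3 6 5; 2 1 -3) = Δ·Π!·Σ² = 64/3003  (sign -1)
combine: 4πI² = 1001·7/429·64/3003 = 448/1287
take √, sign +1: I = 0.16643505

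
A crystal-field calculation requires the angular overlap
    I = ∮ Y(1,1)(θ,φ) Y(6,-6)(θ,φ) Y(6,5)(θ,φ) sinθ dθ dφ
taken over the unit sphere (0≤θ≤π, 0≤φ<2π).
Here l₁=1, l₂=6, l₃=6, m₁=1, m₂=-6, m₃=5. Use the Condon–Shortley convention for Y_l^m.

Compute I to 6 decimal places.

0.000000

Σlᵢ=13 odd — θ-integrand is odd under cosθ→−cosθ; I=0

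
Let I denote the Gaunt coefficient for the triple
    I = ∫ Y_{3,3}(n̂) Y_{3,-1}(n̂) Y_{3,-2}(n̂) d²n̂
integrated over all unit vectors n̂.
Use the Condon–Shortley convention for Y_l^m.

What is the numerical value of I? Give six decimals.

Σlᵢ=9 odd — θ-integrand is odd under cosθ→−cosθ; I=0

0.000000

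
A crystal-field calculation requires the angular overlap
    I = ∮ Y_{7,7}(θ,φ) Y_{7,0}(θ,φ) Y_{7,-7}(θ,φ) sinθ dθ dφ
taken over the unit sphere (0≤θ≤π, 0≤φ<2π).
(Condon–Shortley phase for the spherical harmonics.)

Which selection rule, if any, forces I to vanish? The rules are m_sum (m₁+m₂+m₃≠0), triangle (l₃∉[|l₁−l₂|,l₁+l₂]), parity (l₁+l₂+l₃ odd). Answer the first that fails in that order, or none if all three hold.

parity

Σmᵢ = 0  ✓
l₃∈[|l₁−l₂|,l₁+l₂]=[0,14], have l₃=7  ✓
Σlᵢ = 21 ⇒ odd  ✗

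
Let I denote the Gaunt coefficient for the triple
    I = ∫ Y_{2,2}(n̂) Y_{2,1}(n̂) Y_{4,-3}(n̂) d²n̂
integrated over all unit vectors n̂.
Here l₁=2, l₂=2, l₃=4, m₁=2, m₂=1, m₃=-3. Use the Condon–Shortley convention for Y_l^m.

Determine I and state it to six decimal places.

-0.238414

Checks pass: Σm=0; 8 even; l₃=4∈[0,4].
(2·2+1)(2·2+1)(2·4+1) = 225
Δ: 0! 4! 4! / 9! → 1/630
sum: t=0:+1/16 = 1/16
3j²(2 2 4; 0 0 0) = Δ·Π!·Σ² = 2/35  (sign +1)
sum: t=0:+1/144 = 1/144
3j²(2 2 4; 2 1 -3) = Δ·Π!·Σ² = 1/18  (sign -1)
combine: 4πI² = 225·2/35·1/18 = 5/7
take √, sign -1: I = -0.23841361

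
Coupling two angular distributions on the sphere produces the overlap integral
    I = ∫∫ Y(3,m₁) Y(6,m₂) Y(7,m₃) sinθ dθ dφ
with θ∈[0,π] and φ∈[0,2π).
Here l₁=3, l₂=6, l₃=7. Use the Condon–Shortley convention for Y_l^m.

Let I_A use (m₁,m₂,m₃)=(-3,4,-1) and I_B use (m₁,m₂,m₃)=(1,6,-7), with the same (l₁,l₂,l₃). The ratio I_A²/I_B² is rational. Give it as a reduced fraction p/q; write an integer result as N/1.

Shared (l₁,l₂,l₃)=(3,6,7): N and (l;000)² cancel in I_A²/I_B².
A: Δ = 2!·4!·10!/17! = 1/2042040; Racah Σ t=2..2: t=2:+1/3870720 = 1/3870720; ⇒ 3j(3 6 7; -3 4 -1)² = 675/136136, sgn +1
B: Δ = 2!·4!·10!/17! = 1/2042040; Racah Σ t=2..2: t=2:+1/174182400 = 1/174182400; ⇒ 3j(3 6 7; 1 6 -7)² = 11/340, sgn +1
I_A²/I_B² = (675/136136)/(11/340) = 3375/22022

3375/22022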